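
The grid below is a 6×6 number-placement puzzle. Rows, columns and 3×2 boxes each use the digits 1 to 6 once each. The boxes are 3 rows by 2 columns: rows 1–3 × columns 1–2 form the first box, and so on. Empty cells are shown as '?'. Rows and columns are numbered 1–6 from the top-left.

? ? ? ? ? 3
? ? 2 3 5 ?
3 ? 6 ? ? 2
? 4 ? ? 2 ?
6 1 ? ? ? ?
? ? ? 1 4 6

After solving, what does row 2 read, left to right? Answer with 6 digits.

R2C2 = 6: row 2 has {2,3,5}; col 2 has {1,4}; box has {3} → only 6 remains.
R3C2 = 5 (sole candidate).
R3C4 = 4 (sole candidate).
R3C5 = 1 (sole candidate).
R4C1 = 5 (sole candidate).
R4C3 = 3 (sole candidate).
R4C4 = 6 (sole candidate).
R4C6 = 1 (sole candidate).
R5C5 = 3 (sole candidate).
R5C6 = 5 (sole candidate).
R6C1 = 2 (sole candidate).
R6C2 = 3 (sole candidate).
R6C3 = 5 (sole candidate).
R1C2 = 2 (sole candidate).
R1C3 = 1 (sole candidate).
R1C4 = 5 (sole candidate).
R1C5 = 6 (sole candidate).
R2C6 = 4: row 2 has {2,3,5,6}; col 6 has {1,2,3,5,6}; box has {1,2,3,5,6} → only 4 remains.
R5C3 = 4 (sole candidate).
R5C4 = 2 (sole candidate).
R1C1 = 4 (sole candidate).
R2C1 = 1: row 2 has {2,3,4,5,6}; col 1 has {2,3,4,5,6}; box has {2,3,4,5,6} → only 1 remains.

162354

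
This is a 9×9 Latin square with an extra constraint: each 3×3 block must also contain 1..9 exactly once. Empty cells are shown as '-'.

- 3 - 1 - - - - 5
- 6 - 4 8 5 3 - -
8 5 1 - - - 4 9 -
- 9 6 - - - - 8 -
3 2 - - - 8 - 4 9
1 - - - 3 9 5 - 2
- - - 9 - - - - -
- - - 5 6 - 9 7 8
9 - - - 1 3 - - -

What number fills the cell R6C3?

R6C8 = 6 (sole candidate).
R1C8 = 2 (sole candidate).
R2C8 = 1 (sole candidate).
R2C9 = 7 (sole candidate).
R3C9 = 6 (sole candidate).
R6C4 = 7 (sole candidate).
R9C8 = 5 (sole candidate).
R9C9 = 4 (sole candidate).
R1C7 = 8 (sole candidate).
R2C1 = 2 (sole candidate).
R2C3 = 9 (sole candidate).
R4C4 = 2 (sole candidate).
R5C4 = 6 (sole candidate).
R5C5 = 5 (sole candidate).
R7C8 = 3 (sole candidate).
R7C9 = 1 (sole candidate).
R8C1 = 4 (sole candidate).
R8C2 = 1 (sole candidate).
R8C6 = 2 (sole candidate).
R9C4 = 8 (sole candidate).
R1C1 = 7 (sole candidate).
R1C3 = 4 (sole candidate).
R1C5 = 9 (sole candidate).
R1C6 = 6 (sole candidate).
R3C4 = 3 (sole candidate).
R3C6 = 7 (sole candidate).
R4C1 = 5 (sole candidate).
R4C5 = 4 (sole candidate).
R4C6 = 1 (sole candidate).
R4C7 = 7 (sole candidate).
R4C9 = 3 (sole candidate).
R5C3 = 7 (sole candidate).
R5C7 = 1 (sole candidate).
R6C3 = 8: row 6 has {1,2,3,5,6,7,9}; col 3 has {1,4,6,7,9}; box has {1,2,3,5,6,7,9} → only 8 remains.

8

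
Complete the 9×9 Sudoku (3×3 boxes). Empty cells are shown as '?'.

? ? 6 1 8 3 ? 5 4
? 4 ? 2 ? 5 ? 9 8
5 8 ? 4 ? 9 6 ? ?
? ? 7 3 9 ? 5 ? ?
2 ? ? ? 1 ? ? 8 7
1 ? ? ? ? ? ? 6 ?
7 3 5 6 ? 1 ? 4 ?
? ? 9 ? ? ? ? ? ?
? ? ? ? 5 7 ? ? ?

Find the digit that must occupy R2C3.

R1C1 = 9 (sole candidate).
R2C1 = 3 (sole candidate).
R2C3 = 1: row 2 has {2,3,4,5,8,9}; col 3 has {5,6,7,9}; box has {3,4,5,6,8,9} → only 1 remains.

1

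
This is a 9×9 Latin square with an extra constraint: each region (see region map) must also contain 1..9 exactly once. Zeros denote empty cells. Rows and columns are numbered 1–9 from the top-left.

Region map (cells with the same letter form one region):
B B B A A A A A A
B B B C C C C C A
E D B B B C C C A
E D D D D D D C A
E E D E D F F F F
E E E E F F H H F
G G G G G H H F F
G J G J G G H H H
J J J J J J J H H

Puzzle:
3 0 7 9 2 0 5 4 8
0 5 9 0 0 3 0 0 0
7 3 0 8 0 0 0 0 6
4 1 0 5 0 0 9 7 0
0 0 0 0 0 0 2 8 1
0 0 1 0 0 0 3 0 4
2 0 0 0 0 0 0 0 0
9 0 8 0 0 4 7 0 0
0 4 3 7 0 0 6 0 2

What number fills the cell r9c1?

r1c2 = 6: row 1 has {2,3,4,5,7,8,9}; col 2 has {1,3,4,5}; region has {3,5,7,8,9} → only 6 remains.
r1c6 = 1: row 1 has {2,3,4,5,6,7,8,9}; col 6 has {3,4}; region has {2,4,5,6,8,9} → only 1 remains.
r2c1 = 1: row 2 has {3,5,9}; col 1 has {2,3,4,7,9}; region has {3,5,6,7,8,9} → only 1 remains.
r2c9 = 7: row 2 has {1,3,5,9}; col 9 has {1,2,4,6,8}; region has {1,2,4,5,6,8,9} → only 7 remains.
r3c5 = 4: row 3 has {3,6,7,8}; col 5 has {2}; region has {1,3,5,6,7,8,9} → only 4 remains.
r3c7 = 1: row 3 has {3,4,6,7,8}; col 7 has {2,3,5,6,7,9}; region has {3,7} → only 1 remains.
r4c9 = 3: row 4 has {1,4,5,7,9}; col 9 has {1,2,4,6,7,8}; region has {1,2,4,5,6,7,8,9} → only 3 remains.
r5c2 = 9: row 5 has {1,2,8}; col 2 has {1,3,4,5,6}; region has {1,4,7} → only 9 remains.
r7c2 = 7: row 7 has {2}; col 2 has {1,3,4,5,6,9}; region has {2,4,8,9} → only 7 remains.
r8c2 = 2: row 8 has {4,7,8,9}; col 2 has {1,3,4,5,6,7,9}; region has {3,4,6,7} → only 2 remains.
r8c4 = 1: row 8 has {2,4,7,8,9}; col 4 has {5,7,8,9}; region has {2,3,4,6,7} → only 1 remains.
r8c9 = 5: row 8 has {1,2,4,7,8,9}; col 9 has {1,2,3,4,6,7,8}; region has {2,3,7} → only 5 remains.
r3c3 = 2: row 3 has {1,3,4,6,7,8}; col 3 has {1,3,7,8,9}; region has {1,3,4,5,6,7,8,9} → only 2 remains.
r4c3 = 6: row 4 has {1,3,4,5,7,9}; col 3 has {1,2,3,7,8,9}; region has {1,3,5,9} → only 6 remains.
r4c5 = 8: row 4 has {1,3,4,5,6,7,9}; col 5 has {2,4}; region has {1,3,5,6,9} → only 8 remains.
r4c6 = 2: row 4 has {1,3,4,5,6,7,8,9}; col 6 has {1,3,4}; region has {1,3,5,6,8,9} → only 2 remains.
r5c3 = 4: row 5 has {1,2,8,9}; col 3 has {1,2,3,6,7,8,9}; region has {1,2,3,5,6,8,9} → only 4 remains.
r5c5 = 7: row 5 has {1,2,4,8,9}; col 5 has {2,4,8}; region has {1,2,3,4,5,6,8,9} → only 7 remains.
r6c2 = 8: row 6 has {1,3,4}; col 2 has {1,2,3,4,5,6,7,9}; region has {1,4,7,9} → only 8 remains.
r7c3 = 5: row 7 has {2,7}; col 3 has {1,2,3,4,6,7,8,9}; region has {2,4,7,8,9} → only 5 remains.
r7c9 = 9: row 7 has {2,5,7}; col 9 has {1,2,3,4,5,6,7,8}; region has {1,2,4,8} → only 9 remains.
r8c8 = 6: row 8 has {1,2,4,5,7,8,9}; col 8 has {4,7,8}; region has {2,3,5,7} → only 6 remains.
r2c5 = 6: row 2 has {1,3,5,7,9}; col 5 has {2,4,7,8}; region has {1,3,7} → only 6 remains.
r2c8 = 2: row 2 has {1,3,5,6,7,9}; col 8 has {4,6,7,8}; region has {1,3,6,7} → only 2 remains.
r6c5 = 5: row 6 has {1,3,4,8}; col 5 has {2,4,6,7,8}; region has {1,2,4,8,9} → only 5 remains.
r6c8 = 9: row 6 has {1,3,4,5,8}; col 8 has {2,4,6,7,8}; region has {2,3,5,6,7} → only 9 remains.
r7c6 = 8: row 7 has {2,5,7,9}; col 6 has {1,2,3,4}; region has {2,3,5,6,7,9} → only 8 remains.
r7c7 = 4: row 7 has {2,5,7,8,9}; col 7 has {1,2,3,5,6,7,9}; region has {2,3,5,6,7,8,9} → only 4 remains.
r7c8 = 3: row 7 has {2,4,5,7,8,9}; col 8 has {2,4,6,7,8,9}; region has {1,2,4,5,8,9} → only 3 remains.
r8c5 = 3: row 8 has {1,2,4,5,6,7,8,9}; col 5 has {2,4,5,6,7,8}; region has {2,4,5,7,8,9} → only 3 remains.
r9c5 = 9: row 9 has {2,3,4,6,7}; col 5 has {2,3,4,5,6,7,8}; region has {1,2,3,4,6,7} → only 9 remains.
r9c6 = 5: row 9 has {2,3,4,6,7,9}; col 6 has {1,2,3,4,8}; region has {1,2,3,4,6,7,9} → only 5 remains.
r9c8 = 1: row 9 has {2,3,4,5,6,7,9}; col 8 has {2,3,4,6,7,8,9}; region has {2,3,4,5,6,7,8,9} → only 1 remains.
r2c4 = 4: row 2 has {1,2,3,5,6,7,9}; col 4 has {1,5,7,8,9}; region has {1,2,3,6,7} → only 4 remains.
r2c7 = 8: row 2 has {1,2,3,4,5,6,7,9}; col 7 has {1,2,3,4,5,6,7,9}; region has {1,2,3,4,6,7} → only 8 remains.
r3c6 = 9: row 3 has {1,2,3,4,6,7,8}; col 6 has {1,2,3,4,5,8}; region has {1,2,3,4,6,7,8} → only 9 remains.
r3c8 = 5: row 3 has {1,2,3,4,6,7,8,9}; col 8 has {1,2,3,4,6,7,8,9}; region has {1,2,3,4,6,7,8,9} → only 5 remains.
r5c6 = 6: row 5 has {1,2,4,7,8,9}; col 6 has {1,2,3,4,5,8,9}; region has {1,2,3,4,5,8,9} → only 6 remains.
r6c1 = 6: row 6 has {1,3,4,5,8,9}; col 1 has {1,2,3,4,7,9}; region has {1,4,7,8,9} → only 6 remains.
r6c4 = 2: row 6 has {1,3,4,5,6,8,9}; col 4 has {1,4,5,7,8,9}; region has {1,4,6,7,8,9} → only 2 remains.
r6c6 = 7: row 6 has {1,2,3,4,5,6,8,9}; col 6 has {1,2,3,4,5,6,8,9}; region has {1,2,3,4,5,6,8,9} → only 7 remains.
r7c4 = 6: row 7 has {2,3,4,5,7,8,9}; col 4 has {1,2,4,5,7,8,9}; region has {2,3,4,5,7,8,9} → only 6 remains.
r7c5 = 1: row 7 has {2,3,4,5,6,7,8,9}; col 5 has {2,3,4,5,6,7,8,9}; region has {2,3,4,5,6,7,8,9} → only 1 remains.
r9c1 = 8: row 9 has {1,2,3,4,5,6,7,9}; col 1 has {1,2,3,4,6,7,9}; region has {1,2,3,4,5,6,7,9} → only 8 remains.

8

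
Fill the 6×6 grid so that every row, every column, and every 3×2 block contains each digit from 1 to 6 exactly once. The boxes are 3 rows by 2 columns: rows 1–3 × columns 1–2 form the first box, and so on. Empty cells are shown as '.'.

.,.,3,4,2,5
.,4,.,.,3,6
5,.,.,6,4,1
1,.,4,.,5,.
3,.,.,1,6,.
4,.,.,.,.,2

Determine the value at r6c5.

r1c1 = 6 (sole candidate).
r1c2 = 1 (sole candidate).
r2c1 = 2 (sole candidate).
r2c4 = 5 (sole candidate).
r3c2 = 3 (sole candidate).
r3c3 = 2 (sole candidate).
r4c6 = 3 (sole candidate).
r5c3 = 5 (sole candidate).
r5c6 = 4 (sole candidate).
r6c3 = 6 (sole candidate).
r6c4 = 3 (sole candidate).
r6c5 = 1: row 6 has {2,3,4,6}; col 5 has {2,3,4,5,6}; box has {2,3,4,5,6} → only 1 remains.

1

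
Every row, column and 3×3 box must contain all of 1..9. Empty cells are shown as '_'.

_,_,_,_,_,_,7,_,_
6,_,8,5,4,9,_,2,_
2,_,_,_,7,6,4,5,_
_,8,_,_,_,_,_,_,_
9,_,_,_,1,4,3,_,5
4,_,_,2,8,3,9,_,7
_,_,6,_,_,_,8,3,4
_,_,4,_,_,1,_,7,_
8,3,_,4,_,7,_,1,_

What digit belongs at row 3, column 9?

row 2, column 7 = 1: row 2 has {2,4,5,6,8,9}; col 7 has {3,4,7,8,9}; box has {2,4,5,7} → only 1 remains.
row 2, column 9 = 3: row 2 has {1,2,4,5,6,8,9}; col 9 has {4,5,7}; box has {1,2,4,5,7} → only 3 remains.
row 4, column 6 = 5: row 4 has {8}; col 6 has {1,3,4,6,7,9}; box has {1,2,3,4,8} → only 5 remains.
row 6, column 8 = 6: row 6 has {2,3,4,7,8,9}; col 8 has {1,2,3,5,7}; box has {3,5,7,9} → only 6 remains.
row 7, column 4 = 9: row 7 has {3,4,6,8}; col 4 has {2,4,5}; box has {1,4,7} → only 9 remains.
row 7, column 6 = 2: row 7 has {3,4,6,8,9}; col 6 has {1,3,4,5,6,7,9}; box has {1,4,7,9} → only 2 remains.
row 8, column 1 = 5: row 8 has {1,4,7}; col 1 has {2,4,6,8,9}; box has {3,4,6,8} → only 5 remains.
row 1, column 6 = 8: row 1 has {7}; col 6 has {1,2,3,4,5,6,7,9}; box has {4,5,6,7,9} → only 8 remains.
row 1, column 8 = 9: row 1 has {7,8}; col 8 has {1,2,3,5,6,7}; box has {1,2,3,4,5,7} → only 9 remains.
row 1, column 9 = 6: row 1 has {7,8,9}; col 9 has {3,4,5,7}; box has {1,2,3,4,5,7,9} → only 6 remains.
row 2, column 2 = 7: row 2 has {1,2,3,4,5,6,8,9}; col 2 has {3,8}; box has {2,6,8} → only 7 remains.
row 3, column 9 = 8: row 3 has {2,4,5,6,7}; col 9 has {3,4,5,6,7}; box has {1,2,3,4,5,6,7,9} → only 8 remains.

8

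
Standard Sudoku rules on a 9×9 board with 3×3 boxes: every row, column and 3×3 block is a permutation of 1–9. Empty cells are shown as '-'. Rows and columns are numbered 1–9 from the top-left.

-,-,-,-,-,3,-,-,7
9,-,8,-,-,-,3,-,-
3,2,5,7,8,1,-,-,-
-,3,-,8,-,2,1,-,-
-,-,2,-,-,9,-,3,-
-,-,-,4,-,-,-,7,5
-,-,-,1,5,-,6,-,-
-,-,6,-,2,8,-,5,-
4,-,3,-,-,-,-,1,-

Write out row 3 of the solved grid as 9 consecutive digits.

R6C6 = 6 (sole candidate).
R9C6 = 7 (sole candidate).
R4C5 = 7 (sole candidate).
R5C4 = 5 (sole candidate).
R5C5 = 1 (sole candidate).
R6C5 = 3 (sole candidate).
R7C6 = 4 (sole candidate).
R2C6 = 5 (sole candidate).
R1C7 = 5 (hidden single in row 1).
R1C8 = 8 (hidden single in row 1).
R1C4 = 2 (hidden single in row 1).
R2C4 = 6 (sole candidate).
R2C5 = 4 (sole candidate).
R2C8 = 2 (sole candidate).
R2C9 = 1 (sole candidate).
R7C8 = 9 (sole candidate).
R9C4 = 9 (sole candidate).
R9C5 = 6 (sole candidate).
R1C5 = 9 (sole candidate).
R2C2 = 7 (sole candidate).
R7C2 = 8 (sole candidate).
R7C3 = 7 (sole candidate).
R8C1 = 1 (sole candidate).
R8C2 = 9 (sole candidate).
R8C4 = 3 (sole candidate).
R8C9 = 4 (sole candidate).
R9C2 = 5 (sole candidate).
R1C1 = 6 (sole candidate).
R4C1 = 5 (sole candidate).
R6C1 = 8 (sole candidate).
R6C2 = 1 (sole candidate).
R6C3 = 9 (sole candidate).
R6C7 = 2 (sole candidate).
R7C1 = 2 (sole candidate).
R7C9 = 3 (sole candidate).
R8C7 = 7 (sole candidate).
R9C7 = 8 (sole candidate).
R9C9 = 2 (sole candidate).
R1C2 = 4 (sole candidate).
R1C3 = 1 (sole candidate).
R4C3 = 4 (sole candidate).
R4C8 = 6 (sole candidate).
R4C9 = 9 (sole candidate).
R5C1 = 7 (sole candidate).
R5C2 = 6 (sole candidate).
R5C7 = 4 (sole candidate).
R5C9 = 8 (sole candidate).
R3C7 = 9: row 3 has {1,2,3,5,7,8}; col 7 has {1,2,3,4,5,6,7,8}; box has {1,2,3,5,7,8} → only 9 remains.
R3C8 = 4: row 3 has {1,2,3,5,7,8,9}; col 8 has {1,2,3,5,6,7,8,9}; box has {1,2,3,5,7,8,9} → only 4 remains.
R3C9 = 6: row 3 has {1,2,3,4,5,7,8,9}; col 9 has {1,2,3,4,5,7,8,9}; box has {1,2,3,4,5,7,8,9} → only 6 remains.

325781946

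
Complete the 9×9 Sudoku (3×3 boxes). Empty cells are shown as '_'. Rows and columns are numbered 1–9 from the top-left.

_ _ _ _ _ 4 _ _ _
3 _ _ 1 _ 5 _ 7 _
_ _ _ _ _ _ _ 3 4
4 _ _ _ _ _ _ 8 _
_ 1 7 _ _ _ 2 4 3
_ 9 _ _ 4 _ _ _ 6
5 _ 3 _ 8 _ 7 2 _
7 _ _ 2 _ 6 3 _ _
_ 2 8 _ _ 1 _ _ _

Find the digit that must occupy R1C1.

1

R7C6 = 9: row 7 has {2,3,5,7,8}; col 6 has {1,4,5,6}; box has {1,2,6,8} → only 9 remains.
R7C9 = 1: row 7 has {2,3,5,7,8,9}; col 9 has {3,4,6}; box has {2,3,7} → only 1 remains.
R8C2 = 4: row 8 has {2,3,6,7}; col 2 has {1,2,9}; box has {2,3,5,7,8} → only 4 remains.
R8C5 = 5: row 8 has {2,3,4,6,7}; col 5 has {4,8}; box has {1,2,6,8,9} → only 5 remains.
R8C8 = 9: row 8 has {2,3,4,5,6,7}; col 8 has {2,3,4,7,8}; box has {1,2,3,7} → only 9 remains.
R8C9 = 8: row 8 has {2,3,4,5,6,7,9}; col 9 has {1,3,4,6}; box has {1,2,3,7,9} → only 8 remains.
R9C9 = 5: row 9 has {1,2,8}; col 9 has {1,3,4,6,8}; box has {1,2,3,7,8,9} → only 5 remains.
R5C6 = 8: row 5 has {1,2,3,4,7}; col 6 has {1,4,5,6,9}; box has {4} → only 8 remains.
R7C2 = 6: row 7 has {1,2,3,5,7,8,9}; col 2 has {1,2,4,9}; box has {2,3,4,5,7,8} → only 6 remains.
R7C4 = 4: row 7 has {1,2,3,5,6,7,8,9}; col 4 has {1,2}; box has {1,2,5,6,8,9} → only 4 remains.
R8C3 = 1: row 8 has {2,3,4,5,6,7,8,9}; col 3 has {3,7,8}; box has {2,3,4,5,6,7,8} → only 1 remains.
R9C1 = 9: row 9 has {1,2,5,8}; col 1 has {3,4,5,7}; box has {1,2,3,4,5,6,7,8} → only 9 remains.
R9C8 = 6: row 9 has {1,2,5,8,9}; col 8 has {2,3,4,7,8,9}; box has {1,2,3,5,7,8,9} → only 6 remains.
R2C2 = 8: row 2 has {1,3,5,7}; col 2 has {1,2,4,6,9}; box has {3} → only 8 remains.
R5C1 = 6: row 5 has {1,2,3,4,7,8}; col 1 has {3,4,5,7,9}; box has {1,4,7,9} → only 6 remains.
R5C5 = 9: row 5 has {1,2,3,4,6,7,8}; col 5 has {4,5,8}; box has {4,8} → only 9 remains.
R9C7 = 4: row 9 has {1,2,5,6,8,9}; col 7 has {2,3,7}; box has {1,2,3,5,6,7,8,9} → only 4 remains.
R5C4 = 5: row 5 has {1,2,3,4,6,7,8,9}; col 4 has {1,2,4}; box has {4,8,9} → only 5 remains.
R2C3 = 4: in row 2, 4 can only go here (every other open cell in that row sees a 4).
R6C1 = 8: in row 6, 8 can only go here (every other open cell in that row sees an 8).
R4C2 = 3: in column 2, 3 can only go here (every other open cell in that column sees a 3).
R4C5 = 1: in column 5, 1 can only go here (every other open cell in that column sees a 1).
R4C4 = 6: in row 4, 6 can only go here (every other open cell in that row sees a 6).
R6C6 = 3: in column 6, 3 can only go here (every other open cell in that column sees a 3).
R6C4 = 7: row 6 has {3,4,6,8,9}; col 4 has {1,2,4,5,6}; box has {1,3,4,5,6,8,9} → only 7 remains.
R9C4 = 3: row 9 has {1,2,4,5,6,8,9}; col 4 has {1,2,4,5,6,7}; box has {1,2,4,5,6,8,9} → only 3 remains.
R9C5 = 7: row 9 has {1,2,3,4,5,6,8,9}; col 5 has {1,4,5,8,9}; box has {1,2,3,4,5,6,8,9} → only 7 remains.
R4C6 = 2: row 4 has {1,3,4,6,8}; col 6 has {1,3,4,5,6,8,9}; box has {1,3,4,5,6,7,8,9} → only 2 remains.
R3C6 = 7: row 3 has {3,4}; col 6 has {1,2,3,4,5,6,8,9}; box has {1,4,5} → only 7 remains.
R4C3 = 5: row 4 has {1,2,3,4,6,8}; col 3 has {1,3,4,7,8}; box has {1,3,4,6,7,8,9} → only 5 remains.
R4C7 = 9: row 4 has {1,2,3,4,5,6,8}; col 7 has {2,3,4,7}; box has {2,3,4,6,8} → only 9 remains.
R4C9 = 7: row 4 has {1,2,3,4,5,6,8,9}; col 9 has {1,3,4,5,6,8}; box has {2,3,4,6,8,9} → only 7 remains.
R6C3 = 2: row 6 has {3,4,6,7,8,9}; col 3 has {1,3,4,5,7,8}; box has {1,3,4,5,6,7,8,9} → only 2 remains.
R2C7 = 6: row 2 has {1,3,4,5,7,8}; col 7 has {2,3,4,7,9}; box has {3,4,7} → only 6 remains.
R3C2 = 5: row 3 has {3,4,7}; col 2 has {1,2,3,4,6,8,9}; box has {3,4,8} → only 5 remains.
R1C2 = 7: row 1 has {4}; col 2 has {1,2,3,4,5,6,8,9}; box has {3,4,5,8} → only 7 remains.
R2C5 = 2: row 2 has {1,3,4,5,6,7,8}; col 5 has {1,4,5,7,8,9}; box has {1,4,5,7} → only 2 remains.
R2C9 = 9: row 2 has {1,2,3,4,5,6,7,8}; col 9 has {1,3,4,5,6,7,8}; box has {3,4,6,7} → only 9 remains.
R3C5 = 6: row 3 has {3,4,5,7}; col 5 has {1,2,4,5,7,8,9}; box has {1,2,4,5,7} → only 6 remains.
R1C5 = 3: row 1 has {4,7}; col 5 has {1,2,4,5,6,7,8,9}; box has {1,2,4,5,6,7} → only 3 remains.
R1C9 = 2: row 1 has {3,4,7}; col 9 has {1,3,4,5,6,7,8,9}; box has {3,4,6,7,9} → only 2 remains.
R3C3 = 9: row 3 has {3,4,5,6,7}; col 3 has {1,2,3,4,5,7,8}; box has {3,4,5,7,8} → only 9 remains.
R3C4 = 8: row 3 has {3,4,5,6,7,9}; col 4 has {1,2,3,4,5,6,7}; box has {1,2,3,4,5,6,7} → only 8 remains.
R3C7 = 1: row 3 has {3,4,5,6,7,8,9}; col 7 has {2,3,4,6,7,9}; box has {2,3,4,6,7,9} → only 1 remains.
R6C7 = 5: row 6 has {2,3,4,6,7,8,9}; col 7 has {1,2,3,4,6,7,9}; box has {2,3,4,6,7,8,9} → only 5 remains.
R6C8 = 1: row 6 has {2,3,4,5,6,7,8,9}; col 8 has {2,3,4,6,7,8,9}; box has {2,3,4,5,6,7,8,9} → only 1 remains.
R1C1 = 1: row 1 has {2,3,4,7}; col 1 has {3,4,5,6,7,8,9}; box has {3,4,5,7,8,9} → only 1 remains.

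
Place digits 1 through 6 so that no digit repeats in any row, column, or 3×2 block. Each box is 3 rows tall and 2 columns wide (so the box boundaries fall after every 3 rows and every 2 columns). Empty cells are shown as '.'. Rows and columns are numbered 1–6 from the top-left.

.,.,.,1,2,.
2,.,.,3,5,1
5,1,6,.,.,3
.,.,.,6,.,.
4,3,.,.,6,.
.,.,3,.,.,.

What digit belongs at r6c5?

r2c3 = 4: row 2 has {1,2,3,5}; col 3 has {3,6}; box has {1,3,6} → only 4 remains.
r3c4 = 2: row 3 has {1,3,5,6}; col 4 has {1,3,6}; box has {1,3,4,6} → only 2 remains.
r3c5 = 4: row 3 has {1,2,3,5,6}; col 5 has {2,5,6}; box has {1,2,3,5} → only 4 remains.
r4c1 = 1: row 4 has {6}; col 1 has {2,4,5}; box has {3,4} → only 1 remains.
r4c5 = 3: row 4 has {1,6}; col 5 has {2,4,5,6}; box has {6} → only 3 remains.
r5c4 = 5: row 5 has {3,4,6}; col 4 has {1,2,3,6}; box has {3,6} → only 5 remains.
r5c6 = 2: row 5 has {3,4,5,6}; col 6 has {1,3}; box has {3,6} → only 2 remains.
r6c1 = 6: row 6 has {3}; col 1 has {1,2,4,5}; box has {1,3,4} → only 6 remains.
r6c4 = 4: row 6 has {3,6}; col 4 has {1,2,3,5,6}; box has {3,5,6} → only 4 remains.
r6c5 = 1: row 6 has {3,4,6}; col 5 has {2,3,4,5,6}; box has {2,3,6} → only 1 remains.

1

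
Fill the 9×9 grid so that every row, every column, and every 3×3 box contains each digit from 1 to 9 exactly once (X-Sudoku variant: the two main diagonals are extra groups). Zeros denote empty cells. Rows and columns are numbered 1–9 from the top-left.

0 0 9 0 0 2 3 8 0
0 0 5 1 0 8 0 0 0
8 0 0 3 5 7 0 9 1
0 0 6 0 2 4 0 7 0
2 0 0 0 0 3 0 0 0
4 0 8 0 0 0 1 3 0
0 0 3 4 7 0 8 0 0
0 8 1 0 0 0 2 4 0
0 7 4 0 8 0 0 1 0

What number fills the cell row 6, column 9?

2

row 1, column 4 = 6 (sole candidate).
row 1, column 5 = 4 (sole candidate).
row 2, column 5 = 9 (sole candidate).
row 3, column 3 = 2 (sole candidate).
row 3, column 7 = 6 (sole candidate).
row 5, column 3 = 7 (sole candidate).
row 5, column 5 = 1 (sole candidate).
row 6, column 5 = 6 (sole candidate).
row 8, column 5 = 3 (sole candidate).
row 1, column 1 = 7 (sole candidate).
row 1, column 2 = 1 (sole candidate).
row 1, column 9 = 5 (sole candidate).
row 2, column 8 = 2 (sole candidate).
row 3, column 2 = 4 (sole candidate).
row 9, column 1 = 9 (sole candidate).
row 9, column 7 = 5 (sole candidate).
row 4, column 7 = 9 (sole candidate).
row 4, column 9 = 8 (sole candidate).
row 5, column 7 = 4 (sole candidate).
row 5, column 9 = 6 (sole candidate).
row 6, column 4 = 7 (sole candidate).
row 6, column 9 = 2: row 6 has {1,3,4,6,7,8}; col 9 has {1,5,6,8}; box has {1,3,4,6,7,8,9} → only 2 remains.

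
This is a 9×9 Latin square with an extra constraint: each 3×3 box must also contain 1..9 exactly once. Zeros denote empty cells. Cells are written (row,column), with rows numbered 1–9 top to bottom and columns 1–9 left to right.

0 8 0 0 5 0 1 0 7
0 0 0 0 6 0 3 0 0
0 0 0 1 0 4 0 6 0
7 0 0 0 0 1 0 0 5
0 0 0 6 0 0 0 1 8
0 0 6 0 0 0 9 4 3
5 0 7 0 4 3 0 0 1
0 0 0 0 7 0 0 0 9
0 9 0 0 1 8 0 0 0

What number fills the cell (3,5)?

9

(3,9) = 2: row 3 has {1,4,6}; col 9 has {1,3,5,7,8,9}; box has {1,3,6,7} → only 2 remains.
(4,8) = 2: row 4 has {1,5,7}; col 8 has {1,4,6}; box has {1,3,4,5,8,9} → only 2 remains.
(5,7) = 7: row 5 has {1,6,8}; col 7 has {1,3,9}; box has {1,2,3,4,5,8,9} → only 7 remains.
(7,8) = 8: row 7 has {1,3,4,5,7}; col 8 has {1,2,4,6}; box has {1,9} → only 8 remains.
(1,8) = 9: row 1 has {1,5,7,8}; col 8 has {1,2,4,6,8}; box has {1,2,3,6,7} → only 9 remains.
(2,8) = 5: row 2 has {3,6}; col 8 has {1,2,4,6,8,9}; box has {1,2,3,6,7,9} → only 5 remains.
(2,9) = 4: row 2 has {3,5,6}; col 9 has {1,2,3,5,7,8,9}; box has {1,2,3,5,6,7,9} → only 4 remains.
(3,7) = 8: row 3 has {1,2,4,6}; col 7 has {1,3,7,9}; box has {1,2,3,4,5,6,7,9} → only 8 remains.
(4,7) = 6: row 4 has {1,2,5,7}; col 7 has {1,3,7,8,9}; box has {1,2,3,4,5,7,8,9} → only 6 remains.
(7,7) = 2: row 7 has {1,3,4,5,7,8}; col 7 has {1,3,6,7,8,9}; box has {1,8,9} → only 2 remains.
(8,8) = 3: row 8 has {7,9}; col 8 has {1,2,4,5,6,8,9}; box has {1,2,8,9} → only 3 remains.
(9,8) = 7: row 9 has {1,8,9}; col 8 has {1,2,3,4,5,6,8,9}; box has {1,2,3,8,9} → only 7 remains.
(9,9) = 6: row 9 has {1,7,8,9}; col 9 has {1,2,3,4,5,7,8,9}; box has {1,2,3,7,8,9} → only 6 remains.
(1,6) = 2: row 1 has {1,5,7,8,9}; col 6 has {1,3,4,8}; box has {1,4,5,6} → only 2 remains.
(7,2) = 6: row 7 has {1,2,3,4,5,7,8}; col 2 has {8,9}; box has {5,7,9} → only 6 remains.
(7,4) = 9: row 7 has {1,2,3,4,5,6,7,8}; col 4 has {1,6}; box has {1,3,4,7,8} → only 9 remains.
(1,4) = 3: row 1 has {1,2,5,7,8,9}; col 4 has {1,6,9}; box has {1,2,4,5,6} → only 3 remains.
(3,5) = 9: row 3 has {1,2,4,6,8}; col 5 has {1,4,5,6,7}; box has {1,2,3,4,5,6} → only 9 remains.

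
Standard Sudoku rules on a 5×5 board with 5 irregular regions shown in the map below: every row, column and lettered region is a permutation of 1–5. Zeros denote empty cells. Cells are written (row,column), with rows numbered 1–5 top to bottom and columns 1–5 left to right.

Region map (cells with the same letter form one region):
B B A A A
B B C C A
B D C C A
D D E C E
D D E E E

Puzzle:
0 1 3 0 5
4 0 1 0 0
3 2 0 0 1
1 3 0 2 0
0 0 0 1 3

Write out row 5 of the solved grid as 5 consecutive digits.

(1,1) = 2 (sole candidate).
(1,4) = 4 (sole candidate).
(2,2) = 5 (sole candidate).
(2,4) = 3 (sole candidate).
(2,5) = 2 (sole candidate).
(3,4) = 5 (sole candidate).
(4,5) = 4 (sole candidate).
(5,1) = 5: row 5 has {1,3}; col 1 has {1,2,3,4}; region has {1,2,3} → only 5 remains.
(5,2) = 4: row 5 has {1,3,5}; col 2 has {1,2,3,5}; region has {1,2,3,5} → only 4 remains.
(5,3) = 2: row 5 has {1,3,4,5}; col 3 has {1,3}; region has {1,3,4} → only 2 remains.

54213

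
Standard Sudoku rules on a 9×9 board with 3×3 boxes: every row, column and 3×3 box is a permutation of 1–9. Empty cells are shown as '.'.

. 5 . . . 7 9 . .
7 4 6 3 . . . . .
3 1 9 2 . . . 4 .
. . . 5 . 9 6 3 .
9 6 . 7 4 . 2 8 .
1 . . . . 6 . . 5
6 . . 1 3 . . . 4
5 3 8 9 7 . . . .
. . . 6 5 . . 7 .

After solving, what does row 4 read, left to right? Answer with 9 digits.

284519637

R1C3 = 2: row 1 has {5,7,9}; col 3 has {6,8,9}; box has {1,3,4,5,6,7,9} → only 2 remains.
R5C9 = 1: row 5 has {2,4,6,7,8,9}; col 9 has {4,5}; box has {2,3,5,6,8} → only 1 remains.
R6C4 = 8: row 6 has {1,5,6}; col 4 has {1,2,3,5,6,7,9}; box has {4,5,6,7,9} → only 8 remains.
R6C5 = 2: row 6 has {1,5,6,8}; col 5 has {3,4,5,7}; box has {4,5,6,7,8,9} → only 2 remains.
R6C8 = 9: row 6 has {1,2,5,6,8}; col 8 has {3,4,7,8}; box has {1,2,3,5,6,8} → only 9 remains.
R7C3 = 7: row 7 has {1,3,4,6}; col 3 has {2,6,8,9}; box has {3,5,6,8} → only 7 remains.
R8C7 = 1: row 8 has {3,5,7,8,9}; col 7 has {2,6,9}; box has {4,7} → only 1 remains.
R1C1 = 8: row 1 has {2,5,7,9}; col 1 has {1,3,5,6,7,9}; box has {1,2,3,4,5,6,7,9} → only 8 remains.
R1C4 = 4: row 1 has {2,5,7,8,9}; col 4 has {1,2,3,5,6,7,8,9}; box has {2,3,7} → only 4 remains.
R4C3 = 4: row 4 has {3,5,6,9}; col 3 has {2,6,7,8,9}; box has {1,6,9} → only 4 remains.
R4C5 = 1: row 4 has {3,4,5,6,9}; col 5 has {2,3,4,5,7}; box has {2,4,5,6,7,8,9} → only 1 remains.
R4C9 = 7: row 4 has {1,3,4,5,6,9}; col 9 has {1,4,5}; box has {1,2,3,5,6,8,9} → only 7 remains.
R5C6 = 3: row 5 has {1,2,4,6,7,8,9}; col 6 has {6,7,9}; box has {1,2,4,5,6,7,8,9} → only 3 remains.
R6C2 = 7: row 6 has {1,2,5,6,8,9}; col 2 has {1,3,4,5,6}; box has {1,4,6,9} → only 7 remains.
R6C3 = 3: row 6 has {1,2,5,6,7,8,9}; col 3 has {2,4,6,7,8,9}; box has {1,4,6,7,9} → only 3 remains.
R6C7 = 4: row 6 has {1,2,3,5,6,7,8,9}; col 7 has {1,2,6,9}; box has {1,2,3,5,6,7,8,9} → only 4 remains.
R9C3 = 1: row 9 has {5,6,7}; col 3 has {2,3,4,6,7,8,9}; box has {3,5,6,7,8} → only 1 remains.
R1C5 = 6: row 1 has {2,4,5,7,8,9}; col 5 has {1,2,3,4,5,7}; box has {2,3,4,7} → only 6 remains.
R1C8 = 1: row 1 has {2,4,5,6,7,8,9}; col 8 has {3,4,7,8,9}; box has {4,9} → only 1 remains.
R1C9 = 3: row 1 has {1,2,4,5,6,7,8,9}; col 9 has {1,4,5,7}; box has {1,4,9} → only 3 remains.
R3C5 = 8: row 3 has {1,2,3,4,9}; col 5 has {1,2,3,4,5,6,7}; box has {2,3,4,6,7} → only 8 remains.
R3C6 = 5: row 3 has {1,2,3,4,8,9}; col 6 has {3,6,7,9}; box has {2,3,4,6,7,8} → only 5 remains.
R3C7 = 7: row 3 has {1,2,3,4,5,8,9}; col 7 has {1,2,4,6,9}; box has {1,3,4,9} → only 7 remains.
R3C9 = 6: row 3 has {1,2,3,4,5,7,8,9}; col 9 has {1,3,4,5,7}; box has {1,3,4,7,9} → only 6 remains.
R4C1 = 2: row 4 has {1,3,4,5,6,7,9}; col 1 has {1,3,5,6,7,8,9}; box has {1,3,4,6,7,9} → only 2 remains.
R4C2 = 8: row 4 has {1,2,3,4,5,6,7,9}; col 2 has {1,3,4,5,6,7}; box has {1,2,3,4,6,7,9} → only 8 remains.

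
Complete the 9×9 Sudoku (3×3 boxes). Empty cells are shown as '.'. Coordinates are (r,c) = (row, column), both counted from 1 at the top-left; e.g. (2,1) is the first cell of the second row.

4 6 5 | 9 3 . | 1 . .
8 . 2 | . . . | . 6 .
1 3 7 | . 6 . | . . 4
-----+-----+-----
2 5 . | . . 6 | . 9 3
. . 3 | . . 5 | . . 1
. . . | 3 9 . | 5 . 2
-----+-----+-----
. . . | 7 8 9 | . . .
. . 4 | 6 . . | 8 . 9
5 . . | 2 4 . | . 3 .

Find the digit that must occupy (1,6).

(2,2) = 9: row 2 has {2,6,8}; col 2 has {3,5,6}; box has {1,2,3,4,5,6,7,8} → only 9 remains.
(9,6) = 1: row 9 has {2,3,4,5}; col 6 has {5,6,9}; box has {2,4,6,7,8,9} → only 1 remains.
(8,5) = 5: row 8 has {4,6,8,9}; col 5 has {3,4,6,8,9}; box has {1,2,4,6,7,8,9} → only 5 remains.
(8,6) = 3: row 8 has {4,5,6,8,9}; col 6 has {1,5,6,9}; box has {1,2,4,5,6,7,8,9} → only 3 remains.
(8,1) = 7: row 8 has {3,4,5,6,8,9}; col 1 has {1,2,4,5,8}; box has {4,5} → only 7 remains.
(9,2) = 8: row 9 has {1,2,3,4,5}; col 2 has {3,5,6,9}; box has {4,5,7} → only 8 remains.
(6,1) = 6: row 6 has {2,3,5,9}; col 1 has {1,2,4,5,7,8}; box has {2,3,5} → only 6 remains.
(7,1) = 3: row 7 has {7,8,9}; col 1 has {1,2,4,5,6,7,8}; box has {4,5,7,8} → only 3 remains.
(5,1) = 9: row 5 has {1,3,5}; col 1 has {1,2,3,4,5,6,7,8}; box has {2,3,5,6} → only 9 remains.
(2,7) = 3: in row 2, 3 can only go here (every other open cell in that row sees a 3).
(3,7) = 9: in row 3, 9 can only go here (every other open cell in that row sees a 9).
(5,5) = 2: in row 5, 2 can only go here (every other open cell in that row sees a 2).
(5,7) = 6: in row 5, 6 can only go here (every other open cell in that row sees a 6).
(9,7) = 7: row 9 has {1,2,3,4,5,8}; col 7 has {1,3,5,6,8,9}; box has {3,8,9} → only 7 remains.
(9,9) = 6: row 9 has {1,2,3,4,5,7,8}; col 9 has {1,2,3,4,9}; box has {3,7,8,9} → only 6 remains.
(4,7) = 4: row 4 has {2,3,5,6,9}; col 7 has {1,3,5,6,7,8,9}; box has {1,2,3,5,6,9} → only 4 remains.
(7,7) = 2: row 7 has {3,7,8,9}; col 7 has {1,3,4,5,6,7,8,9}; box has {3,6,7,8,9} → only 2 remains.
(7,9) = 5: row 7 has {2,3,7,8,9}; col 9 has {1,2,3,4,6,9}; box has {2,3,6,7,8,9} → only 5 remains.
(8,8) = 1: row 8 has {3,4,5,6,7,8,9}; col 8 has {3,6,9}; box has {2,3,5,6,7,8,9} → only 1 remains.
(9,3) = 9: row 9 has {1,2,3,4,5,6,7,8}; col 3 has {2,3,4,5,7}; box has {3,4,5,7,8} → only 9 remains.
(2,9) = 7: row 2 has {2,3,6,8,9}; col 9 has {1,2,3,4,5,6,9}; box has {1,3,4,6,9} → only 7 remains.
(7,2) = 1: row 7 has {2,3,5,7,8,9}; col 2 has {3,5,6,8,9}; box has {3,4,5,7,8,9} → only 1 remains.
(7,3) = 6: row 7 has {1,2,3,5,7,8,9}; col 3 has {2,3,4,5,7,9}; box has {1,3,4,5,7,8,9} → only 6 remains.
(7,8) = 4: row 7 has {1,2,3,5,6,7,8,9}; col 8 has {1,3,6,9}; box has {1,2,3,5,6,7,8,9} → only 4 remains.
(8,2) = 2: row 8 has {1,3,4,5,6,7,8,9}; col 2 has {1,3,5,6,8,9}; box has {1,3,4,5,6,7,8,9} → only 2 remains.
(1,9) = 8: row 1 has {1,3,4,5,6,9}; col 9 has {1,2,3,4,5,6,7,9}; box has {1,3,4,6,7,9} → only 8 remains.
(2,5) = 1: row 2 has {2,3,6,7,8,9}; col 5 has {2,3,4,5,6,8,9}; box has {3,6,9} → only 1 remains.
(2,6) = 4: row 2 has {1,2,3,6,7,8,9}; col 6 has {1,3,5,6,9}; box has {1,3,6,9} → only 4 remains.
(4,5) = 7: row 4 has {2,3,4,5,6,9}; col 5 has {1,2,3,4,5,6,8,9}; box has {2,3,5,6,9} → only 7 remains.
(6,6) = 8: row 6 has {2,3,5,6,9}; col 6 has {1,3,4,5,6,9}; box has {2,3,5,6,7,9} → only 8 remains.
(6,8) = 7: row 6 has {2,3,5,6,8,9}; col 8 has {1,3,4,6,9}; box has {1,2,3,4,5,6,9} → only 7 remains.
(1,8) = 2: row 1 has {1,3,4,5,6,8,9}; col 8 has {1,3,4,6,7,9}; box has {1,3,4,6,7,8,9} → only 2 remains.
(2,4) = 5: row 2 has {1,2,3,4,6,7,8,9}; col 4 has {2,3,6,7,9}; box has {1,3,4,6,9} → only 5 remains.
(3,4) = 8: row 3 has {1,3,4,6,7,9}; col 4 has {2,3,5,6,7,9}; box has {1,3,4,5,6,9} → only 8 remains.
(3,6) = 2: row 3 has {1,3,4,6,7,8,9}; col 6 has {1,3,4,5,6,8,9}; box has {1,3,4,5,6,8,9} → only 2 remains.
(3,8) = 5: row 3 has {1,2,3,4,6,7,8,9}; col 8 has {1,2,3,4,6,7,9}; box has {1,2,3,4,6,7,8,9} → only 5 remains.
(4,4) = 1: row 4 has {2,3,4,5,6,7,9}; col 4 has {2,3,5,6,7,8,9}; box has {2,3,5,6,7,8,9} → only 1 remains.
(5,4) = 4: row 5 has {1,2,3,5,6,9}; col 4 has {1,2,3,5,6,7,8,9}; box has {1,2,3,5,6,7,8,9} → only 4 remains.
(5,8) = 8: row 5 has {1,2,3,4,5,6,9}; col 8 has {1,2,3,4,5,6,7,9}; box has {1,2,3,4,5,6,7,9} → only 8 remains.
(6,2) = 4: row 6 has {2,3,5,6,7,8,9}; col 2 has {1,2,3,5,6,8,9}; box has {2,3,5,6,9} → only 4 remains.
(6,3) = 1: row 6 has {2,3,4,5,6,7,8,9}; col 3 has {2,3,4,5,6,7,9}; box has {2,3,4,5,6,9} → only 1 remains.
(1,6) = 7: row 1 has {1,2,3,4,5,6,8,9}; col 6 has {1,2,3,4,5,6,8,9}; box has {1,2,3,4,5,6,8,9} → only 7 remains.

7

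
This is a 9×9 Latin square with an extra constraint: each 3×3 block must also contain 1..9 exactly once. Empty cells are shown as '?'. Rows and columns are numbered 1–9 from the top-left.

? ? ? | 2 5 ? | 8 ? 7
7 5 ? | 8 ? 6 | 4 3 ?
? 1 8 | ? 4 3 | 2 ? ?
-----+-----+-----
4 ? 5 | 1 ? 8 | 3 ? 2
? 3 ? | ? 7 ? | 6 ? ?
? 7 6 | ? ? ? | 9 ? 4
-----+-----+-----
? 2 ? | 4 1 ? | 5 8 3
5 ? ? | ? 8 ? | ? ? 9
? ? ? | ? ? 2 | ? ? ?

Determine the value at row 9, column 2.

8

row 2, column 5 = 9 (sole candidate).
row 2, column 9 = 1 (sole candidate).
row 3, column 4 = 7 (sole candidate).
row 4, column 2 = 9 (sole candidate).
row 4, column 5 = 6 (sole candidate).
row 4, column 8 = 7 (sole candidate).
row 6, column 6 = 5 (sole candidate).
row 6, column 8 = 1 (sole candidate).
row 8, column 6 = 7 (sole candidate).
row 8, column 7 = 1 (sole candidate).
row 9, column 5 = 3 (sole candidate).
row 9, column 7 = 7 (sole candidate).
row 9, column 9 = 6 (sole candidate).
row 1, column 6 = 1 (sole candidate).
row 2, column 3 = 2 (sole candidate).
row 3, column 9 = 5 (sole candidate).
row 5, column 3 = 1 (sole candidate).
row 5, column 4 = 9 (sole candidate).
row 5, column 6 = 4 (sole candidate).
row 5, column 8 = 5 (sole candidate).
row 5, column 9 = 8 (sole candidate).
row 6, column 4 = 3 (sole candidate).
row 6, column 5 = 2 (sole candidate).
row 7, column 6 = 9 (sole candidate).
row 8, column 4 = 6 (sole candidate).
row 9, column 4 = 5 (sole candidate).
row 9, column 8 = 4 (sole candidate).
row 5, column 1 = 2 (sole candidate).
row 6, column 1 = 8 (sole candidate).
row 7, column 1 = 6 (sole candidate).
row 7, column 3 = 7 (sole candidate).
row 8, column 2 = 4 (sole candidate).
row 8, column 3 = 3 (sole candidate).
row 8, column 8 = 2 (sole candidate).
row 9, column 2 = 8: row 9 has {2,3,4,5,6,7}; col 2 has {1,2,3,4,5,7,9}; box has {2,3,4,5,6,7} → only 8 remains.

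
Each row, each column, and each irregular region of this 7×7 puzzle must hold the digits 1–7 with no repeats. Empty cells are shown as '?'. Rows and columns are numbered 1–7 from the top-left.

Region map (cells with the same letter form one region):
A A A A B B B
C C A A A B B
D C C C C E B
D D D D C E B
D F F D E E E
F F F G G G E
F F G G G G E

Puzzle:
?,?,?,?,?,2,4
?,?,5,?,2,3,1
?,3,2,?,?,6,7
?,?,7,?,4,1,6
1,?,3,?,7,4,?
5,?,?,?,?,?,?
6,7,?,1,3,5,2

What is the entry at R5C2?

2

R1C5 = 5 (sole candidate).
R2C1 = 7 (sole candidate).
R2C2 = 6 (sole candidate).
R2C4 = 4 (sole candidate).
R3C1 = 4 (sole candidate).
R3C4 = 5 (sole candidate).
R3C5 = 1 (sole candidate).
R5C2 = 2: row 5 has {1,3,4,7}; col 2 has {3,6,7}; region has {3,5,6,7} → only 2 remains.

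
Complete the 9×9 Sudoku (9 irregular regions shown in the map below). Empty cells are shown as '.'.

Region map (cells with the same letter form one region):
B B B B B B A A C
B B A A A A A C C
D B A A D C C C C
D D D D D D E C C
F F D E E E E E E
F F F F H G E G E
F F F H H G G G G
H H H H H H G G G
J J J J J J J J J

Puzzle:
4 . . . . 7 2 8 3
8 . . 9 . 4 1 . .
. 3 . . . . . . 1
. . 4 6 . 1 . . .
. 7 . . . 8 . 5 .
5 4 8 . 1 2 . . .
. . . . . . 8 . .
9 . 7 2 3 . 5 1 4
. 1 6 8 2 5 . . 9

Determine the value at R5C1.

R3C3 = 5: row 3 has {1,3}; col 3 has {4,6,7,8}; region has {1,2,4,8,9} → only 5 remains.
R3C4 = 7: row 3 has {1,3,5}; col 4 has {2,6,8,9}; region has {1,2,4,5,8,9} → only 7 remains.
R6C4 = 3: row 6 has {1,2,4,5,8}; col 4 has {2,6,7,8,9}; region has {4,5,7,8} → only 3 remains.
R8C6 = 6: row 8 has {1,2,3,4,5,7,9}; col 6 has {1,2,4,5,7,8}; region has {1,2,3,7,9} → only 6 remains.
R2C3 = 3: row 2 has {1,4,8,9}; col 3 has {4,5,6,7,8}; region has {1,2,4,5,7,8,9} → only 3 remains.
R2C5 = 6: row 2 has {1,3,4,8,9}; col 5 has {1,2,3}; region has {1,2,3,4,5,7,8,9} → only 6 remains.
R3C1 = 2: row 3 has {1,3,5,7}; col 1 has {4,5,8,9}; region has {1,4,6} → only 2 remains.
R3C6 = 9: row 3 has {1,2,3,5,7}; col 6 has {1,2,4,5,6,7,8}; region has {1,3} → only 9 remains.
R5C3 = 9: row 5 has {5,7,8}; col 3 has {3,4,5,6,7,8}; region has {1,2,4,6} → only 9 remains.
R5C5 = 4: row 5 has {5,7,8,9}; col 5 has {1,2,3,6}; region has {5,8} → only 4 remains.
R7C5 = 5: row 7 has {8}; col 5 has {1,2,3,4,6}; region has {1,2,3,6,7,9} → only 5 remains.
R7C6 = 3: row 7 has {5,8}; col 6 has {1,2,4,5,6,7,8,9}; region has {1,2,4,5,8} → only 3 remains.
R8C2 = 8: row 8 has {1,2,3,4,5,6,7,9}; col 2 has {1,3,4,7}; region has {1,2,3,5,6,7,9} → only 8 remains.
R1C3 = 1: row 1 has {2,3,4,7,8}; col 3 has {3,4,5,6,7,8,9}; region has {3,4,7,8} → only 1 remains.
R1C4 = 5: row 1 has {1,2,3,4,7,8}; col 4 has {2,3,6,7,8,9}; region has {1,3,4,7,8} → only 5 remains.
R1C5 = 9: row 1 has {1,2,3,4,5,7,8}; col 5 has {1,2,3,4,5,6}; region has {1,3,4,5,7,8} → only 9 remains.
R2C2 = 2: row 2 has {1,3,4,6,8,9}; col 2 has {1,3,4,7,8}; region has {1,3,4,5,7,8,9} → only 2 remains.
R2C8 = 7: row 2 has {1,2,3,4,6,8,9}; col 8 has {1,5,8}; region has {1,3,9} → only 7 remains.
R2C9 = 5: row 2 has {1,2,3,4,6,7,8,9}; col 9 has {1,3,4,9}; region has {1,3,7,9} → only 5 remains.
R3C5 = 8: row 3 has {1,2,3,5,7,9}; col 5 has {1,2,3,4,5,6,9}; region has {1,2,4,6,9} → only 8 remains.
R4C2 = 5: row 4 has {1,4,6}; col 2 has {1,2,3,4,7,8}; region has {1,2,4,6,8,9} → only 5 remains.
R4C5 = 7: row 4 has {1,4,5,6}; col 5 has {1,2,3,4,5,6,8,9}; region has {1,2,4,5,6,8,9} → only 7 remains.
R4C8 = 2: row 4 has {1,4,5,6,7}; col 8 has {1,5,7,8}; region has {1,3,5,7,9} → only 2 remains.
R4C9 = 8: row 4 has {1,2,4,5,6,7}; col 9 has {1,3,4,5,9}; region has {1,2,3,5,7,9} → only 8 remains.
R5C4 = 1: row 5 has {4,5,7,8,9}; col 4 has {2,3,5,6,7,8,9}; region has {4,5,8} → only 1 remains.
R7C3 = 2: row 7 has {3,5,8}; col 3 has {1,3,4,5,6,7,8,9}; region has {3,4,5,7,8} → only 2 remains.
R7C4 = 4: row 7 has {2,3,5,8}; col 4 has {1,2,3,5,6,7,8,9}; region has {1,2,3,5,6,7,8,9} → only 4 remains.
R1C2 = 6: row 1 has {1,2,3,4,5,7,8,9}; col 2 has {1,2,3,4,5,7,8}; region has {1,2,3,4,5,7,8,9} → only 6 remains.
R4C1 = 3: row 4 has {1,2,4,5,6,7,8}; col 1 has {2,4,5,8,9}; region has {1,2,4,5,6,7,8,9} → only 3 remains.
R4C7 = 9: row 4 has {1,2,3,4,5,6,7,8}; col 7 has {1,2,5,8}; region has {1,4,5,8} → only 9 remains.
R5C1 = 6: row 5 has {1,4,5,7,8,9}; col 1 has {2,3,4,5,8,9}; region has {2,3,4,5,7,8} → only 6 remains.

6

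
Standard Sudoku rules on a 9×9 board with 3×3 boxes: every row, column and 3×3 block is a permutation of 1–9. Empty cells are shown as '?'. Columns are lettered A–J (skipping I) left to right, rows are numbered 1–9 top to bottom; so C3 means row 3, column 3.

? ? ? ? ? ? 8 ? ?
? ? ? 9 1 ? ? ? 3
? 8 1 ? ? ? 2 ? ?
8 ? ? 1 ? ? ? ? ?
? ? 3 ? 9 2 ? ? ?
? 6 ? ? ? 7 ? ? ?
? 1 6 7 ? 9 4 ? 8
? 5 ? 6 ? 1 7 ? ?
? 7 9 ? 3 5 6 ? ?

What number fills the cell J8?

G2 = 5: row 2 has {1,3,9}; col 7 has {2,4,6,7,8}; box has {2,3,8} → only 5 remains.
B5 = 4: row 5 has {2,3,9}; col 2 has {1,5,6,7,8}; box has {3,6,8} → only 4 remains.
G5 = 1: row 5 has {2,3,4,9}; col 7 has {2,4,5,6,7,8}; box has {} → only 1 remains.
E7 = 2: row 7 has {1,4,6,7,8,9}; col 5 has {1,3,9}; box has {1,3,5,6,7,9} → only 2 remains.
B2 = 2: row 2 has {1,3,5,9}; col 2 has {1,4,5,6,7,8}; box has {1,8} → only 2 remains.
B4 = 9: row 4 has {1,8}; col 2 has {1,2,4,5,6,7,8}; box has {3,4,6,8} → only 9 remains.
G4 = 3: row 4 has {1,8,9}; col 7 has {1,2,4,5,6,7,8}; box has {1} → only 3 remains.
G6 = 9: row 6 has {6,7}; col 7 has {1,2,3,4,5,6,7,8}; box has {1,3} → only 9 remains.
A7 = 3: row 7 has {1,2,4,6,7,8,9}; col 1 has {8}; box has {1,5,6,7,9} → only 3 remains.
H7 = 5: row 7 has {1,2,3,4,6,7,8,9}; col 8 has {}; box has {4,6,7,8} → only 5 remains.
B1 = 3: row 1 has {8}; col 2 has {1,2,4,5,6,7,8,9}; box has {1,2,8} → only 3 remains.
D1 = 2: in row 1, 2 can only go here (every other open cell in that row sees a 2).
F2 = 8: in row 2, 8 can only go here (every other open cell in that row sees an 8).
A6 = 1: in row 6, 1 can only go here (every other open cell in that row sees a 1).
D6 = 3: in row 6, 3 can only go here (every other open cell in that row sees a 3).
F3 = 3: in row 3, 3 can only go here (every other open cell in that row sees a 3).
H8 = 3: in row 8, 3 can only go here (every other open cell in that row sees a 3).
J8 = 9: in row 8, 9 can only go here (every other open cell in that row sees a 9).

9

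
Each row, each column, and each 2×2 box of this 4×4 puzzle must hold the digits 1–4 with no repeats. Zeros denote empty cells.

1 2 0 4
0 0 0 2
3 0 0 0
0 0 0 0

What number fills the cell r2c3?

1

r1c3 = 3: row 1 has {1,2,4}; col 3 has {}; box has {2,4} → only 3 remains.
r2c1 = 4: row 2 has {2}; col 1 has {1,3}; box has {1,2} → only 4 remains.
r2c2 = 3: row 2 has {2,4}; col 2 has {2}; box has {1,2,4} → only 3 remains.
r2c3 = 1: row 2 has {2,3,4}; col 3 has {3}; box has {2,3,4} → only 1 remains.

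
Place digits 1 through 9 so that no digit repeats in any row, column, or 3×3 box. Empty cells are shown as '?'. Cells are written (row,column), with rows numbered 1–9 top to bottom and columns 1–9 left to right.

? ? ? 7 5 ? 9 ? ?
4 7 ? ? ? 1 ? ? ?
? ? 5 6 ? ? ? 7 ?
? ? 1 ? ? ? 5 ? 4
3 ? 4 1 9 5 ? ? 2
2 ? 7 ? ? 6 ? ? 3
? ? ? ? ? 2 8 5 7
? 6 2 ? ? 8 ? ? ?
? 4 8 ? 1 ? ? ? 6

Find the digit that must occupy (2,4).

(5,2) = 8 (sole candidate).
(5,8) = 6 (sole candidate).
(6,7) = 1 (sole candidate).
(4,2) = 9 (sole candidate).
(4,8) = 8 (sole candidate).
(5,7) = 7 (sole candidate).
(6,2) = 5 (sole candidate).
(6,8) = 9 (sole candidate).
(4,1) = 6 (sole candidate).
(1,3) = 6 (hidden single in row 1).
(2,9) = 5 (hidden single in row 2).
(2,7) = 6 (hidden single in row 2).
(7,5) = 6 (hidden single in row 7).
(7,4) = 4 (hidden single in row 7).
(6,4) = 8 (sole candidate).
(6,5) = 4 (sole candidate).
(2,5) = 8 (hidden single in row 2).
(8,9) = 9 (hidden single in column 9).
(8,8) = 1 (hidden single in box 9).
(8,7) = 4 (hidden single in row 8).
(3,6) = 4 (hidden single in row 3).
(1,6) = 3 (sole candidate).
(3,5) = 2 (sole candidate).
(3,7) = 3 (sole candidate).
(4,6) = 7 (sole candidate).
(9,6) = 9 (sole candidate).
(9,7) = 2 (sole candidate).
(9,8) = 3 (sole candidate).
(2,4) = 9: row 2 has {1,4,5,6,7,8}; col 4 has {1,4,6,7,8}; box has {1,2,3,4,5,6,7,8} → only 9 remains.

9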